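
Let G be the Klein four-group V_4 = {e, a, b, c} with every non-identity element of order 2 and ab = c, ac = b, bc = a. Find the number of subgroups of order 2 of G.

3

|G| = 4 and 2 | 4, so subgroups of order 2 are possible by Lagrange.
The subgroups of order 2 are: {e, a}; {e, b}; {e, c}.
So G has 3 subgroups of order 2.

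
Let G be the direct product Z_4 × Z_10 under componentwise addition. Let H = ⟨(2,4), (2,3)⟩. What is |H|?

20

|⟨(2,4)⟩| = 10 and |⟨(2,3)⟩| = 10, so |H| is a multiple of lcm(10, 10) = 10 and divides |G| = 40.
Closing under the operation: H = {(0,0), (0,1), (0,2), (0,3), (0,4), (0,5), (0,6), (0,7), (0,8), (0,9), (2,0), (2,1), (2,2), (2,3), (2,4), (2,5), (2,6), (2,7), (2,8), (2,9)}, so |H| = 20.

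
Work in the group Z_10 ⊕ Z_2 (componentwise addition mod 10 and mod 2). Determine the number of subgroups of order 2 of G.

3

|G| = 20 and 2 | 20, so subgroups of order 2 are possible by Lagrange.
The subgroups of order 2 are: {(0,0), (0,1)}; {(0,0), (5,0)}; {(0,0), (5,1)}.
So G has 3 subgroups of order 2.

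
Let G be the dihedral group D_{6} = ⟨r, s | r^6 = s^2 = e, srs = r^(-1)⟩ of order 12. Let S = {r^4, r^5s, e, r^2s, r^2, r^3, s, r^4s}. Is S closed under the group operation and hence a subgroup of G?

|S| = 8 does not divide |G| = 12, so by Lagrange S is not a subgroup.

No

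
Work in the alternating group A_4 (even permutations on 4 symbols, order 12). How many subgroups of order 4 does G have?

1

|G| = 12 and 4 | 12, so subgroups of order 4 are possible by Lagrange.
The subgroups of order 4 are: {e, (1 2)(3 4), (1 3)(2 4), (1 4)(2 3)}.
So G has 1 subgroup of order 4.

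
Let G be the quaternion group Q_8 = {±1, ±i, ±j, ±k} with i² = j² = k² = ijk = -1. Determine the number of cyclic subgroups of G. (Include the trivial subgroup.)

5

A cyclic subgroup of order d is generated by each of its φ(d) elements of order d, so the cyclic subgroups of order d number (#elements of order d)/φ(d).
Cyclic subgroups by order — order 1: 1; order 2: 1; order 4: 3.
Total: 5.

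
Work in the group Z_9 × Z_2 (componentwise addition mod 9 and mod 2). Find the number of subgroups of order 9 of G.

|G| = 18 and 9 | 18, so subgroups of order 9 are possible by Lagrange.
The subgroups of order 9 are: {(0,0), (1,0), (2,0), (3,0), (4,0), (5,0), (6,0), (7,0), (8,0)}.
So G has 1 subgroup of order 9.

1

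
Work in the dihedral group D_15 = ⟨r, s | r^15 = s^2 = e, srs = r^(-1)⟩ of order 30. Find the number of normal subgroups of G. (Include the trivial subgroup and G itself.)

G has 28 subgroups. Checking conjugation-invariance by order — order 1: 1/1 normal; order 2: 0/15 normal; order 3: 1/1 normal; order 5: 1/1 normal; order 6: 0/5 normal; order 10: 0/3 normal; order 15: 1/1 normal; order 30: 1/1 normal.
Total normal subgroups: 5.

5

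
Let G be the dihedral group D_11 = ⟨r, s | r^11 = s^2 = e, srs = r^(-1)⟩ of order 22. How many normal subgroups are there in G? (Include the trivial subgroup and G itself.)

3

G has 14 subgroups. Checking conjugation-invariance by order — order 1: 1/1 normal; order 2: 0/11 normal; order 11: 1/1 normal; order 22: 1/1 normal.
Total normal subgroups: 3.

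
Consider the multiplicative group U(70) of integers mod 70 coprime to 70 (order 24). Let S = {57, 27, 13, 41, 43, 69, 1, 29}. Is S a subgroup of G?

Yes

|S| = 8 divides |G| = 24, consistent with Lagrange.
S contains the identity, every element's inverse is in S, and S is closed under ·: it is a subgroup.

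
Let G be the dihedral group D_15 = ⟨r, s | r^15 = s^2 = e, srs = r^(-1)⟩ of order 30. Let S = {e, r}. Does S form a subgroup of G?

No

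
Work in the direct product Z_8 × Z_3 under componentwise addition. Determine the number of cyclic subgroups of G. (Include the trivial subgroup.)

Each element a generates a cyclic subgroup ⟨a⟩; distinct elements may generate the same one (a cyclic group of order d has φ(d) generators).
Cyclic subgroups by order — order 1: 1; order 2: 1; order 3: 1; order 4: 1; order 6: 1; order 8: 1; order 12: 1; order 24: 1.
Total: 8.

8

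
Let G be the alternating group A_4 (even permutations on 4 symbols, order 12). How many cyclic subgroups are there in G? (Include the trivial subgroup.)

8

Group the elements of G by the cyclic subgroup they generate; each cyclic subgroup of order d accounts for φ(d) elements.
Cyclic subgroups by order — order 1: 1; order 2: 3; order 3: 4.
Total: 8.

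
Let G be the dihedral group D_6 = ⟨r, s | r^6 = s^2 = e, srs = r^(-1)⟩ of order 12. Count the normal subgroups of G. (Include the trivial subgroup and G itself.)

G has 16 subgroups. Checking conjugation-invariance by order — order 1: 1/1 normal; order 2: 1/7 normal; order 3: 1/1 normal; order 4: 0/3 normal; order 6: 3/3 normal; order 12: 1/1 normal.
Total normal subgroups: 7.

7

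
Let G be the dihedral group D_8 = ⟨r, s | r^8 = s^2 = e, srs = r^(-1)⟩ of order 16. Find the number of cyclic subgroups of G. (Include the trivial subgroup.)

12

Group the elements of G by the cyclic subgroup they generate; each cyclic subgroup of order d accounts for φ(d) elements.
Cyclic subgroups by order — order 1: 1; order 2: 9; order 4: 1; order 8: 1.
Total: 12.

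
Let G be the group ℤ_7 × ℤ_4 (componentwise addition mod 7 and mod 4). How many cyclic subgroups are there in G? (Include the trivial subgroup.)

Each element a generates a cyclic subgroup ⟨a⟩; distinct elements may generate the same one (a cyclic group of order d has φ(d) generators).
Cyclic subgroups by order — order 1: 1; order 2: 1; order 4: 1; order 7: 1; order 14: 1; order 28: 1.
Total: 6.

6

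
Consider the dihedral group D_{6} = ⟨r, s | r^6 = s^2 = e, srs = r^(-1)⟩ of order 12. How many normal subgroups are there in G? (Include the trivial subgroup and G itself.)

7

G has 16 subgroups. Checking conjugation-invariance by order — order 1: 1/1 normal; order 2: 1/7 normal; order 3: 1/1 normal; order 4: 0/3 normal; order 6: 3/3 normal; order 12: 1/1 normal.
Total normal subgroups: 7.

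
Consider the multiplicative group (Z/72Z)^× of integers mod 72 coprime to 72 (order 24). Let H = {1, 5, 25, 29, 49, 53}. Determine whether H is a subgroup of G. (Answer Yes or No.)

Yes

|H| = 6 divides |G| = 24, consistent with Lagrange.
H contains the identity, every element's inverse is in H, and H is closed under ·: it is a subgroup.
In fact H = ⟨5⟩.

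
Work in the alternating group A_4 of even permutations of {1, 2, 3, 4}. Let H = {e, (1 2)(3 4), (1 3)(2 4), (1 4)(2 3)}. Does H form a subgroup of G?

Yes

|H| = 4 divides |G| = 12, consistent with Lagrange.
H contains the identity, every element's inverse is in H, and H is closed under ∘: it is a subgroup.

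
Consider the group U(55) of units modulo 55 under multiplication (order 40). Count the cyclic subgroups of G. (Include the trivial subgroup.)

12

Group the elements of G by the cyclic subgroup they generate; each cyclic subgroup of order d accounts for φ(d) elements.
Cyclic subgroups by order — order 1: 1; order 2: 3; order 4: 2; order 5: 1; order 10: 3; order 20: 2.
Total: 12.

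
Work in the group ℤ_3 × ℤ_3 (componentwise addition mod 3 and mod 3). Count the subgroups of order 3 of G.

4

|G| = 9 and 3 | 9, so subgroups of order 3 are possible by Lagrange.
The subgroups of order 3 are: {(0,0), (0,1), (0,2)}; {(0,0), (1,0), (2,0)}; {(0,0), (1,1), (2,2)}; {(0,0), (1,2), (2,1)}.
So G has 4 subgroups of order 3.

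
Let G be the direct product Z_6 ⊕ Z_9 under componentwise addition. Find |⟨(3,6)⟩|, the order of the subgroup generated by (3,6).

The order of (3,6) in Z_6 × Z_9 is lcm(ord(3) in Z_6, ord(6) in Z_9).
ord(3) = 2 and ord(6) = 3, so |⟨(3,6)⟩| = lcm(2, 3) = 6.

6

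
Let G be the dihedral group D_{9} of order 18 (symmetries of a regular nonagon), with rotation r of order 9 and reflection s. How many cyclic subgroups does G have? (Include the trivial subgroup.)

12

A cyclic subgroup of order d is generated by each of its φ(d) elements of order d, so the cyclic subgroups of order d number (#elements of order d)/φ(d).
Cyclic subgroups by order — order 1: 1; order 2: 9; order 3: 1; order 9: 1.
Total: 12.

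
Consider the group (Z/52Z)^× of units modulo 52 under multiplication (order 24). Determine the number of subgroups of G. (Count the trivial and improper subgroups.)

|G| = 24, so by Lagrange every subgroup order divides 24. Divisors: 1, 2, 3, 4, 6, 8, 12, 24.
Subgroups by order — order 1: 1; order 2: 3; order 3: 1; order 4: 3; order 6: 3; order 8: 1; order 12: 3; order 24: 1.
Total: 1 + 3 + 1 + 3 + 3 + 1 + 3 + 1 = 16.

16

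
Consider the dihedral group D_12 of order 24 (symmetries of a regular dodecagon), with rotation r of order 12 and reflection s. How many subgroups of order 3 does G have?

|G| = 24 and 3 | 24, so subgroups of order 3 are possible by Lagrange.
The subgroups of order 3 are: {e, r^4, r^8}.
So G has 1 subgroup of order 3.

1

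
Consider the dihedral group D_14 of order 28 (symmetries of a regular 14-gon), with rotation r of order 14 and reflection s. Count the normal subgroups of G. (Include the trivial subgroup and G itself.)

G has 28 subgroups. Checking conjugation-invariance by order — order 1: 1/1 normal; order 2: 1/15 normal; order 4: 0/7 normal; order 7: 1/1 normal; order 14: 3/3 normal; order 28: 1/1 normal.
Total normal subgroups: 7.

7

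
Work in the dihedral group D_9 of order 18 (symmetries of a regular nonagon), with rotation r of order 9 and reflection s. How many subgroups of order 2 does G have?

|G| = 18 and 2 | 18, so subgroups of order 2 are possible by Lagrange.
The subgroups of order 2 are: {e, r^2s}; {e, r^3s}; {e, r^4s}; {e, r^5s}; … (9 in all).
So G has 9 subgroups of order 2.

9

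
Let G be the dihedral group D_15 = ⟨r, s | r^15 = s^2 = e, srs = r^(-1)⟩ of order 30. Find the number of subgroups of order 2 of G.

|G| = 30 and 2 | 30, so subgroups of order 2 are possible by Lagrange.
The subgroups of order 2 are: {e, r^10s}; {e, r^11s}; {e, r^12s}; {e, r^13s}; … (15 in all).
So G has 15 subgroups of order 2.

15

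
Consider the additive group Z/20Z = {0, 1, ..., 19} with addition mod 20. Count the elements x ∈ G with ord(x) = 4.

2

In a cyclic group of order 20, the number of elements of order d (for d | 20) is φ(d).
φ(4) = 2.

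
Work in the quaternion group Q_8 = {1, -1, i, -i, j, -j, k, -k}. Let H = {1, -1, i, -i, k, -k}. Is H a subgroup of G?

No

|H| = 6 does not divide |G| = 8, so by Lagrange H is not a subgroup.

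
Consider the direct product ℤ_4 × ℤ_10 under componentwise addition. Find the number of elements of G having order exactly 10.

12

An element (a,b) has order lcm(ord(a), ord(b)); count pairs with lcm equal to 10.
Enumerating gives 12 such elements.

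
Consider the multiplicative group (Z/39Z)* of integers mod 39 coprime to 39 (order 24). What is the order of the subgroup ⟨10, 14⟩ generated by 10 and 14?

|⟨10⟩| = 6 and |⟨14⟩| = 2, so |H| is a multiple of lcm(6, 2) = 6 and divides |G| = 24.
Closing under the operation: H = {1, 4, 10, 14, 16, 17, 22, 23, 25, 29, 35, 38}, so |H| = 12.

12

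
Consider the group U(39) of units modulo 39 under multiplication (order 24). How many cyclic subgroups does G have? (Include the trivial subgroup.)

12

Group the elements of G by the cyclic subgroup they generate; each cyclic subgroup of order d accounts for φ(d) elements.
Cyclic subgroups by order — order 1: 1; order 2: 3; order 3: 1; order 4: 2; order 6: 3; order 12: 2.
Total: 12.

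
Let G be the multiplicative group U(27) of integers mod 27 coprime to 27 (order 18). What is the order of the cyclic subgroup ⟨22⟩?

9

Compute successive powers of 22 mod 27: 22, 25, 10, 4, 7, 19, 13, 16, …; 22^9 ≡ 1 (mod 27).
So |⟨22⟩| = 9.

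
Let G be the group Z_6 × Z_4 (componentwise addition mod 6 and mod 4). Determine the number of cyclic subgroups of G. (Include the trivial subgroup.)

Each element a generates a cyclic subgroup ⟨a⟩; distinct elements may generate the same one (a cyclic group of order d has φ(d) generators).
Cyclic subgroups by order — order 1: 1; order 2: 3; order 3: 1; order 4: 2; order 6: 3; order 12: 2.
Total: 12.

12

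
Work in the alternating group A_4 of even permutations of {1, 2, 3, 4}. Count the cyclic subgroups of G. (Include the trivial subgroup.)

A cyclic subgroup of order d is generated by each of its φ(d) elements of order d, so the cyclic subgroups of order d number (#elements of order d)/φ(d).
Cyclic subgroups by order — order 1: 1; order 2: 3; order 3: 4.
Total: 8.

8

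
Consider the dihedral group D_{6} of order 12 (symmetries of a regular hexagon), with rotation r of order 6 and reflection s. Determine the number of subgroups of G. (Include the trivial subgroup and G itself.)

16

|G| = 12, so by Lagrange every subgroup order divides 12. Divisors: 1, 2, 3, 4, 6, 12.
Subgroups by order — order 1: 1; order 2: 7; order 3: 1; order 4: 3; order 6: 3; order 12: 1.
Total: 1 + 7 + 1 + 3 + 3 + 1 = 16.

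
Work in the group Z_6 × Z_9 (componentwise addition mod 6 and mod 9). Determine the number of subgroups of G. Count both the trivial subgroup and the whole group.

|G| = 54, so by Lagrange every subgroup order divides 54. Divisors: 1, 2, 3, 6, 9, 18, 27, 54.
Subgroups by order — order 1: 1; order 2: 1; order 3: 4; order 6: 4; order 9: 4; order 18: 4; order 27: 1; order 54: 1.
Total: 1 + 1 + 4 + 4 + 4 + 4 + 1 + 1 = 20.

20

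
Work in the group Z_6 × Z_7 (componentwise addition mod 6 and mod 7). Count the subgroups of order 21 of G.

1

|G| = 42 and 21 | 42, so subgroups of order 21 are possible by Lagrange.
The subgroups of order 21 are: {(0,0), (0,1), (0,2), (0,3), (0,4), (0,5), (0,6), (2,0), (2,1), (2,2), (2,3), (2,4), (2,5), (2,6), (4,0), (4,1), (4,2), (4,3), (4,4), (4,5), (4,6)}.
So G has 1 subgroup of order 21.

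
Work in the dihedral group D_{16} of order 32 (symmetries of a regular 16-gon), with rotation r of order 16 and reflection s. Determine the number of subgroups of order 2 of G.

|G| = 32 and 2 | 32, so subgroups of order 2 are possible by Lagrange.
The subgroups of order 2 are: {e, r^10s}; {e, r^11s}; {e, r^12s}; {e, r^13s}; … (17 in all).
So G has 17 subgroups of order 2.

17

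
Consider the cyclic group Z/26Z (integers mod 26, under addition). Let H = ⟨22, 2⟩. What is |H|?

13

|⟨22⟩| = 13 and |⟨2⟩| = 13, so |H| is a multiple of lcm(13, 13) = 13 and divides |G| = 26.
Closing under the operation: H = {0, 2, 4, 6, 8, 10, 12, 14, 16, 18, 20, 22, 24}, so |H| = 13.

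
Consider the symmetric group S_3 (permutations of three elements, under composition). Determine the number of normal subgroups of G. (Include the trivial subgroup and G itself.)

3

G has 6 subgroups. Checking conjugation-invariance by order — order 1: 1/1 normal; order 2: 0/3 normal; order 3: 1/1 normal; order 6: 1/1 normal.
Total normal subgroups: 3.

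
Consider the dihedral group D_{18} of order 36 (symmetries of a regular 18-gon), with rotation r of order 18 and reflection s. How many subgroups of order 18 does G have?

3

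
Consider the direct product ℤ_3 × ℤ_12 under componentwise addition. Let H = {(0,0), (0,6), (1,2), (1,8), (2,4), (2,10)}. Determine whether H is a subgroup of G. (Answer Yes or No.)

|H| = 6 divides |G| = 36, consistent with Lagrange.
H contains the identity, every element's inverse is in H, and H is closed under +: it is a subgroup.
In fact H = ⟨(1,2)⟩.

Yes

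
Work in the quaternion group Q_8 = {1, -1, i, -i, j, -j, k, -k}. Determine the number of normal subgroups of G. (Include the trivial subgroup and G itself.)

6

G has 6 subgroups. Checking conjugation-invariance by order — order 1: 1/1 normal; order 2: 1/1 normal; order 4: 3/3 normal; order 8: 1/1 normal.
Total normal subgroups: 6.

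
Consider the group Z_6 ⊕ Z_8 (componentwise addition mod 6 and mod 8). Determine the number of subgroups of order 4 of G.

|G| = 48 and 4 | 48, so subgroups of order 4 are possible by Lagrange.
The subgroups of order 4 are: {(0,0), (0,2), (0,4), (0,6)}; {(0,0), (0,4), (3,0), (3,4)}; {(0,0), (0,4), (3,2), (3,6)}.
So G has 3 subgroups of order 4.

3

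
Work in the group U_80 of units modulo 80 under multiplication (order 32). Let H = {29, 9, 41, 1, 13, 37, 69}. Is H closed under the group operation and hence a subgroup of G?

|H| = 7 does not divide |G| = 32, so by Lagrange H is not a subgroup.

No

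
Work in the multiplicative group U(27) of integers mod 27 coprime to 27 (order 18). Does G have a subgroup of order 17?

17 does not divide |G| = 18, so by Lagrange no subgroup of order 17 exists.

No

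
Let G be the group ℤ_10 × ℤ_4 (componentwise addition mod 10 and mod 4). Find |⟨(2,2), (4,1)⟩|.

20

|⟨(2,2)⟩| = 10 and |⟨(4,1)⟩| = 20, so |H| is a multiple of lcm(10, 20) = 20 and divides |G| = 40.
Closing under the operation: H = {(0,0), (0,1), (0,2), (0,3), (2,0), (2,1), (2,2), (2,3), (4,0), (4,1), (4,2), (4,3), (6,0), (6,1), (6,2), (6,3), (8,0), (8,1), (8,2), (8,3)}, so |H| = 20.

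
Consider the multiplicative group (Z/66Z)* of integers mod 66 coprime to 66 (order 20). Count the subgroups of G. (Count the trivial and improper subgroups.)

10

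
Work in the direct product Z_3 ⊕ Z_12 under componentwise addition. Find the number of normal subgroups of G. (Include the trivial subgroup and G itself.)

18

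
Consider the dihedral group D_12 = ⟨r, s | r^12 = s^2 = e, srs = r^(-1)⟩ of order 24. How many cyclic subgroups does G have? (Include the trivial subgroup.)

Group the elements of G by the cyclic subgroup they generate; each cyclic subgroup of order d accounts for φ(d) elements.
Cyclic subgroups by order — order 1: 1; order 2: 13; order 3: 1; order 4: 1; order 6: 1; order 12: 1.
Total: 18.

18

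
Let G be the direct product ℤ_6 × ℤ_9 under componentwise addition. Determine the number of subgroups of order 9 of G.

4

|G| = 54 and 9 | 54, so subgroups of order 9 are possible by Lagrange.
The subgroups of order 9 are: {(0,0), (0,1), (0,2), (0,3), (0,4), (0,5), (0,6), (0,7), (0,8)}; {(0,0), (0,3), (0,6), (2,0), (2,3), (2,6), (4,0), (4,3), (4,6)}; {(0,0), (0,3), (0,6), (2,1), (2,4), (2,7), (4,2), (4,5), (4,8)}; {(0,0), (0,3), (0,6), (2,2), (2,5), (2,8), (4,1), (4,4), (4,7)}.
So G has 4 subgroups of order 9.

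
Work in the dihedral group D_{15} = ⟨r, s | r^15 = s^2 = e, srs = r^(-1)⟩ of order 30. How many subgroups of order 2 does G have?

15

|G| = 30 and 2 | 30, so subgroups of order 2 are possible by Lagrange.
The subgroups of order 2 are: {e, r^10s}; {e, r^11s}; {e, r^12s}; {e, r^13s}; … (15 in all).
So G has 15 subgroups of order 2.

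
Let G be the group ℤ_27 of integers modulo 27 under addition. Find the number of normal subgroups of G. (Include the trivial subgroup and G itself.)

G is abelian, so every subgroup is normal.
G has 4 subgroups in total, hence 4 normal subgroups.

4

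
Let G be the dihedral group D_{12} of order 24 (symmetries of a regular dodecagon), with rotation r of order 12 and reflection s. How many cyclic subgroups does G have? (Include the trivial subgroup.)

Group the elements of G by the cyclic subgroup they generate; each cyclic subgroup of order d accounts for φ(d) elements.
Cyclic subgroups by order — order 1: 1; order 2: 13; order 3: 1; order 4: 1; order 6: 1; order 12: 1.
Total: 18.

18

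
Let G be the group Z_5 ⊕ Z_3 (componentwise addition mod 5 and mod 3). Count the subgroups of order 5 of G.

1

|G| = 15 and 5 | 15, so subgroups of order 5 are possible by Lagrange.
The subgroups of order 5 are: {(0,0), (1,0), (2,0), (3,0), (4,0)}.
So G has 1 subgroup of order 5.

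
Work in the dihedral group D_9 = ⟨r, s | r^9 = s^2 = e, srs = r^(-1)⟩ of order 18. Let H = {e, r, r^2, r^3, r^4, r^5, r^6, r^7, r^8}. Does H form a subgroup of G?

|H| = 9 divides |G| = 18, consistent with Lagrange.
H contains the identity, every element's inverse is in H, and H is closed under ·: it is a subgroup.
In fact H = ⟨r^4⟩.

Yes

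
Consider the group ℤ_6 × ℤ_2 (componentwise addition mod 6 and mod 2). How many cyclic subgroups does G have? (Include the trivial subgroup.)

Group the elements of G by the cyclic subgroup they generate; each cyclic subgroup of order d accounts for φ(d) elements.
Cyclic subgroups by order — order 1: 1; order 2: 3; order 3: 1; order 6: 3.
Total: 8.

8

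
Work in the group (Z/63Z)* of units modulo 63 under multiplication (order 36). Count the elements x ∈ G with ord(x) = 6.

24

Enumerating element orders in G gives 24 elements of order 6.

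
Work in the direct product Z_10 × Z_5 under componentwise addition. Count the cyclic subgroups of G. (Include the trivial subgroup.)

Each element a generates a cyclic subgroup ⟨a⟩; distinct elements may generate the same one (a cyclic group of order d has φ(d) generators).
Cyclic subgroups by order — order 1: 1; order 2: 1; order 5: 6; order 10: 6.
Total: 14.

14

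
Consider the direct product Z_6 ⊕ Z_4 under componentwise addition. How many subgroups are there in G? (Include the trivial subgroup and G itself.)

16

|G| = 24, so by Lagrange every subgroup order divides 24. Divisors: 1, 2, 3, 4, 6, 8, 12, 24.
Subgroups by order — order 1: 1; order 2: 3; order 3: 1; order 4: 3; order 6: 3; order 8: 1; order 12: 3; order 24: 1.
Total: 1 + 3 + 1 + 3 + 3 + 1 + 3 + 1 = 16.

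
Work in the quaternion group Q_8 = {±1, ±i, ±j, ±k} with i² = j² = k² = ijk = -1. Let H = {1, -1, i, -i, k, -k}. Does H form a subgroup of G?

No

|H| = 6 does not divide |G| = 8, so by Lagrange H is not a subgroup.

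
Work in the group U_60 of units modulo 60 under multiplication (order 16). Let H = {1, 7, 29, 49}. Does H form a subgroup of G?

7 ∈ H but its inverse 43 ∉ H, so H is not a subgroup.

No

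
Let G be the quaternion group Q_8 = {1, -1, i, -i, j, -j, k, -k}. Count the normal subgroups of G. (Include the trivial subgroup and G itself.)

6

G has 6 subgroups. Checking conjugation-invariance by order — order 1: 1/1 normal; order 2: 1/1 normal; order 4: 3/3 normal; order 8: 1/1 normal.
Total normal subgroups: 6.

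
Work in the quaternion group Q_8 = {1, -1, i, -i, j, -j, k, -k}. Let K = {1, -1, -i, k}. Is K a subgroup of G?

No

k ∈ K but its inverse -k ∉ K, so K is not a subgroup.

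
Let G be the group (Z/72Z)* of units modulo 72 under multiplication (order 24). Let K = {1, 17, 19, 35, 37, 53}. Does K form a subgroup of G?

No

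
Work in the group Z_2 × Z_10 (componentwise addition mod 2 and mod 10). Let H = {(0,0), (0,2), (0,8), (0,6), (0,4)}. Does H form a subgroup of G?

Yes

|H| = 5 divides |G| = 20, consistent with Lagrange.
H contains the identity, every element's inverse is in H, and H is closed under +: it is a subgroup.
In fact H = ⟨(0,2)⟩.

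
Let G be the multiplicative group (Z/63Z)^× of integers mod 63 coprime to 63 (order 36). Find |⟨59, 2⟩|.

|⟨59⟩| = 6 and |⟨2⟩| = 6, so |H| is a multiple of lcm(6, 6) = 6 and divides |G| = 36.
Closing under the operation: H = {1, 2, 4, 8, 16, 31, 32, 47, 55, 59, 61, 62}, so |H| = 12.

12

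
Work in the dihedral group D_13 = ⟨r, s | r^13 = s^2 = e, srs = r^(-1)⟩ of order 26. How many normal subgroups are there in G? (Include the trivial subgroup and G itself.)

G has 16 subgroups. Checking conjugation-invariance by order — order 1: 1/1 normal; order 2: 0/13 normal; order 13: 1/1 normal; order 26: 1/1 normal.
Total normal subgroups: 3.

3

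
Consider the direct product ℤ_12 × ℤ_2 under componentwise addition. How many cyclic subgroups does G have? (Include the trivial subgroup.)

A cyclic subgroup of order d is generated by each of its φ(d) elements of order d, so the cyclic subgroups of order d number (#elements of order d)/φ(d).
Cyclic subgroups by order — order 1: 1; order 2: 3; order 3: 1; order 4: 2; order 6: 3; order 12: 2.
Total: 12.

12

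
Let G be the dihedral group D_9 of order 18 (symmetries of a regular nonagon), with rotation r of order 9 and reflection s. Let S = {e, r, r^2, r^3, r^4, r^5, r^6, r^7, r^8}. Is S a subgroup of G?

Yes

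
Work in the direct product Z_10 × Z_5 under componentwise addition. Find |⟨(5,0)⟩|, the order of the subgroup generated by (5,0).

2

The order of (5,0) in Z_10 × Z_5 is lcm(ord(5) in Z_10, ord(0) in Z_5).
ord(5) = 2 and ord(0) = 1, so |⟨(5,0)⟩| = lcm(2, 1) = 2.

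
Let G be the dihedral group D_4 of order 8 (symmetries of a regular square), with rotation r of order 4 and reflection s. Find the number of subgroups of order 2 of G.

|G| = 8 and 2 | 8, so subgroups of order 2 are possible by Lagrange.
The subgroups of order 2 are: {e, r^2}; {e, r^2s}; {e, r^3s}; {e, rs}; … (5 in all).
So G has 5 subgroups of order 2.

5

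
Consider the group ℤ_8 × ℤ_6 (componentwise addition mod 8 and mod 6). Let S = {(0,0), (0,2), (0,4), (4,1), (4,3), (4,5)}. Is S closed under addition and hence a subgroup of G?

|S| = 6 divides |G| = 48, consistent with Lagrange.
S contains the identity, every element's inverse is in S, and S is closed under +: it is a subgroup.
In fact S = ⟨(4,5)⟩.

Yes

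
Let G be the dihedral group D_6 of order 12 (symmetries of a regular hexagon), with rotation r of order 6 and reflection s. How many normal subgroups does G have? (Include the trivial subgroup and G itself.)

7

G has 16 subgroups. Checking conjugation-invariance by order — order 1: 1/1 normal; order 2: 1/7 normal; order 3: 1/1 normal; order 4: 0/3 normal; order 6: 3/3 normal; order 12: 1/1 normal.
Total normal subgroups: 7.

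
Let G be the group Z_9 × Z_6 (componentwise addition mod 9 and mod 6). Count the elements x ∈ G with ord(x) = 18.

18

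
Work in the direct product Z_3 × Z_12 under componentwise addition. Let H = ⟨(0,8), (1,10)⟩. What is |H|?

|⟨(0,8)⟩| = 3 and |⟨(1,10)⟩| = 6, so |H| is a multiple of lcm(3, 6) = 6 and divides |G| = 36.
Closing under the operation: H = {(0,0), (0,2), (0,4), (0,6), (0,8), (0,10), (1,0), (1,2), (1,4), (1,6), (1,8), (1,10), (2,0), (2,2), (2,4), (2,6), (2,8), (2,10)}, so |H| = 18.

18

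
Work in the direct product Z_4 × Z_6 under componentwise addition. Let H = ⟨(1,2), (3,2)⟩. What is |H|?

|⟨(1,2)⟩| = 12 and |⟨(3,2)⟩| = 12, so |H| is a multiple of lcm(12, 12) = 12 and divides |G| = 24.
Closing under the operation: H = {(0,0), (0,2), (0,4), (1,0), (1,2), (1,4), (2,0), (2,2), (2,4), (3,0), (3,2), (3,4)}, so |H| = 12.

12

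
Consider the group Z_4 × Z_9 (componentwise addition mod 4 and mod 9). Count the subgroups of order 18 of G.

|G| = 36 and 18 | 36, so subgroups of order 18 are possible by Lagrange.
The subgroups of order 18 are: {(0,0), (0,1), (0,2), (0,3), (0,4), (0,5), (0,6), (0,7), (0,8), (2,0), (2,1), (2,2), (2,3), (2,4), (2,5), (2,6), (2,7), (2,8)}.
So G has 1 subgroup of order 18.

1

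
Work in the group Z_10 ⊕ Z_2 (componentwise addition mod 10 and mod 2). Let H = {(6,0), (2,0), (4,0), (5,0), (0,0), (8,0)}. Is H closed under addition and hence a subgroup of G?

|H| = 6 does not divide |G| = 20, so by Lagrange H is not a subgroup.

No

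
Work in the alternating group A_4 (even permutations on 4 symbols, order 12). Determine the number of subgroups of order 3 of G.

|G| = 12 and 3 | 12, so subgroups of order 3 are possible by Lagrange.
The subgroups of order 3 are: {e, (1 2 3), (1 3 2)}; {e, (1 2 4), (1 4 2)}; {e, (1 3 4), (1 4 3)}; {e, (2 3 4), (2 4 3)}.
So G has 4 subgroups of order 3.

4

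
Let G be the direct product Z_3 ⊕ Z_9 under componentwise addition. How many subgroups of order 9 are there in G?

4

|G| = 27 and 9 | 27, so subgroups of order 9 are possible by Lagrange.
The subgroups of order 9 are: {(0,0), (0,1), (0,2), (0,3), (0,4), (0,5), (0,6), (0,7), (0,8)}; {(0,0), (0,3), (0,6), (1,0), (1,3), (1,6), (2,0), (2,3), (2,6)}; {(0,0), (0,3), (0,6), (1,1), (1,4), (1,7), (2,2), (2,5), (2,8)}; {(0,0), (0,3), (0,6), (1,2), (1,5), (1,8), (2,1), (2,4), (2,7)}.
So G has 4 subgroups of order 9.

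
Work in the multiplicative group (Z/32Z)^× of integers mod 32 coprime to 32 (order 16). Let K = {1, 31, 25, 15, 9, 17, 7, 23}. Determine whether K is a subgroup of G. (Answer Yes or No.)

Yes

|K| = 8 divides |G| = 16, consistent with Lagrange.
K contains the identity, every element's inverse is in K, and K is closed under ·: it is a subgroup.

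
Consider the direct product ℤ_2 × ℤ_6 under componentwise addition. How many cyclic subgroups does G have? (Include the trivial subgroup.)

A cyclic subgroup of order d is generated by each of its φ(d) elements of order d, so the cyclic subgroups of order d number (#elements of order d)/φ(d).
Cyclic subgroups by order — order 1: 1; order 2: 3; order 3: 1; order 6: 3.
Total: 8.

8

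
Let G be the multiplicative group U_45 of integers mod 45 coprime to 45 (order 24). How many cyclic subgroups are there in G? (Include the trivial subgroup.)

12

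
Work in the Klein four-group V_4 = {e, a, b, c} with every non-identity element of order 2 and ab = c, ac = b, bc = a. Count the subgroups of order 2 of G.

|G| = 4 and 2 | 4, so subgroups of order 2 are possible by Lagrange.
The subgroups of order 2 are: {e, a}; {e, b}; {e, c}.
So G has 3 subgroups of order 2.

3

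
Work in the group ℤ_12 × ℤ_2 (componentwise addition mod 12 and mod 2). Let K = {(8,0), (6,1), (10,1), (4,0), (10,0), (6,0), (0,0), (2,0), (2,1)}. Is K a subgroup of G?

No

|K| = 9 does not divide |G| = 24, so by Lagrange K is not a subgroup.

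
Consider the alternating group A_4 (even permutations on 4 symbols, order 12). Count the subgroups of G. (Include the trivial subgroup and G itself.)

10

|G| = 12, so by Lagrange every subgroup order divides 12. Divisors: 1, 2, 3, 4, 6, 12.
Subgroups by order — order 1: 1; order 2: 3; order 3: 4; order 4: 1; order 6: 0; order 12: 1.
Total: 1 + 3 + 4 + 1 + 0 + 1 = 10.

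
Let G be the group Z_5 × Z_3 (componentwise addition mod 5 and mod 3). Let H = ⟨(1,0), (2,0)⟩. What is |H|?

5

|⟨(1,0)⟩| = 5 and |⟨(2,0)⟩| = 5, so |H| is a multiple of lcm(5, 5) = 5 and divides |G| = 15.
Closing under the operation: H = {(0,0), (1,0), (2,0), (3,0), (4,0)}, so |H| = 5.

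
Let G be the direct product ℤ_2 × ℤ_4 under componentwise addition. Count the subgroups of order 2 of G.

|G| = 8 and 2 | 8, so subgroups of order 2 are possible by Lagrange.
The subgroups of order 2 are: {(0,0), (0,2)}; {(0,0), (1,0)}; {(0,0), (1,2)}.
So G has 3 subgroups of order 2.

3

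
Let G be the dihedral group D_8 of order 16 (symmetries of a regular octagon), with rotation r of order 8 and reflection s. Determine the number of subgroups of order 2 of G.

9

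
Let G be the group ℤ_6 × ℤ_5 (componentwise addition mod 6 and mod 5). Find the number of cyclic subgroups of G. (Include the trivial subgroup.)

Group the elements of G by the cyclic subgroup they generate; each cyclic subgroup of order d accounts for φ(d) elements.
Cyclic subgroups by order — order 1: 1; order 2: 1; order 3: 1; order 5: 1; order 6: 1; order 10: 1; order 15: 1; order 30: 1.
Total: 8.

8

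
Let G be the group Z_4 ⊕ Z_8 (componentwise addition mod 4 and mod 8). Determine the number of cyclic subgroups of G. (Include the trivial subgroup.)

14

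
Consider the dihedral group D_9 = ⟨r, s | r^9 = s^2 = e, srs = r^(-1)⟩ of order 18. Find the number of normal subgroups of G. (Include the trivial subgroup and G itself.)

4

G has 16 subgroups. Checking conjugation-invariance by order — order 1: 1/1 normal; order 2: 0/9 normal; order 3: 1/1 normal; order 6: 0/3 normal; order 9: 1/1 normal; order 18: 1/1 normal.
Total normal subgroups: 4.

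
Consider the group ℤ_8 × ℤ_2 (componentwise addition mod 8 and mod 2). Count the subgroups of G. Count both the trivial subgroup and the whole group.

11

|G| = 16, so by Lagrange every subgroup order divides 16. Divisors: 1, 2, 4, 8, 16.
Subgroups by order — order 1: 1; order 2: 3; order 4: 3; order 8: 3; order 16: 1.
Total: 1 + 3 + 3 + 3 + 1 = 11.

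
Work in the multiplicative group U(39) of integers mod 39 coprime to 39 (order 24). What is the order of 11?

Compute successive powers of 11 mod 39: 11, 4, 5, 16, 20, 25, 2, 22, …; 11^12 ≡ 1 (mod 39).
So |⟨11⟩| = 12.

12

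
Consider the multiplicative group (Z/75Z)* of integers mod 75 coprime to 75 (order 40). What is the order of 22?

Compute successive powers of 22 mod 75: 22, 34, 73, 31, 7, 4, 13, 61, …; 22^20 ≡ 1 (mod 75).
So |⟨22⟩| = 20.

20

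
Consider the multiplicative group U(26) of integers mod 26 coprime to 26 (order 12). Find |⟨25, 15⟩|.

12

|⟨25⟩| = 2 and |⟨15⟩| = 12, so |H| is a multiple of lcm(2, 12) = 12 and divides |G| = 12.
Closing {25, 15} under the group operation gives all of G, so |H| = 12.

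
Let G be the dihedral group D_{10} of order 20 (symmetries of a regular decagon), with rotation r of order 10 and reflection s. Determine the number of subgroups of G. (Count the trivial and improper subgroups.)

|G| = 20, so by Lagrange every subgroup order divides 20. Divisors: 1, 2, 4, 5, 10, 20.
Subgroups by order — order 1: 1; order 2: 11; order 4: 5; order 5: 1; order 10: 3; order 20: 1.
Total: 1 + 11 + 5 + 1 + 3 + 1 = 22.

22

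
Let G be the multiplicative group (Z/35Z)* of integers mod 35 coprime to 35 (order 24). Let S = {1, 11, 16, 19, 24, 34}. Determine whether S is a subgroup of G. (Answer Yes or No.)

Yes

|S| = 6 divides |G| = 24, consistent with Lagrange.
S contains the identity, every element's inverse is in S, and S is closed under ·: it is a subgroup.
In fact S = ⟨19⟩.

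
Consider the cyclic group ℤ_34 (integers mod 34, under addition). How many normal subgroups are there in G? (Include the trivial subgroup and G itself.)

4

G is abelian, so every subgroup is normal.
G has 4 subgroups in total, hence 4 normal subgroups.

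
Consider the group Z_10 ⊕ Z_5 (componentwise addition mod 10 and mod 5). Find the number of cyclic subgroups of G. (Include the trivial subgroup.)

14

Each element a generates a cyclic subgroup ⟨a⟩; distinct elements may generate the same one (a cyclic group of order d has φ(d) generators).
Cyclic subgroups by order — order 1: 1; order 2: 1; order 5: 6; order 10: 6.
Total: 14.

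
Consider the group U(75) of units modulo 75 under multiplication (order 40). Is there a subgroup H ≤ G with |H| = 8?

Yes

8 | 40. A subgroup of order 8 is {1, 7, 26, 32, 43, 49, 68, 74}.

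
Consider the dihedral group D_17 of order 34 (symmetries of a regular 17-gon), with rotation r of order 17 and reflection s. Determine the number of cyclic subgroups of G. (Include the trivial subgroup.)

Each element a generates a cyclic subgroup ⟨a⟩; distinct elements may generate the same one (a cyclic group of order d has φ(d) generators).
Cyclic subgroups by order — order 1: 1; order 2: 17; order 17: 1.
Total: 19.

19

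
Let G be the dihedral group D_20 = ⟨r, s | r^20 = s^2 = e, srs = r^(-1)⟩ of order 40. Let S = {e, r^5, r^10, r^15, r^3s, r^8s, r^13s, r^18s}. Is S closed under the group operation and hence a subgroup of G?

Yes

|S| = 8 divides |G| = 40, consistent with Lagrange.
S contains the identity, every element's inverse is in S, and S is closed under ·: it is a subgroup.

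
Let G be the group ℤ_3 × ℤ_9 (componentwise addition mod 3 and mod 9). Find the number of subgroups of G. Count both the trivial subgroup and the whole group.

10

|G| = 27, so by Lagrange every subgroup order divides 27. Divisors: 1, 3, 9, 27.
Subgroups by order — order 1: 1; order 3: 4; order 9: 4; order 27: 1.
Total: 1 + 4 + 4 + 1 = 10.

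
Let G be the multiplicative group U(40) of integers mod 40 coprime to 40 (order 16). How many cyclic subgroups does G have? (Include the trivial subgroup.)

A cyclic subgroup of order d is generated by each of its φ(d) elements of order d, so the cyclic subgroups of order d number (#elements of order d)/φ(d).
Cyclic subgroups by order — order 1: 1; order 2: 7; order 4: 4.
Total: 12.

12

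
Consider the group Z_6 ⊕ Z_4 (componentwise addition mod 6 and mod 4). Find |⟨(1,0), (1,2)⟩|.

|⟨(1,0)⟩| = 6 and |⟨(1,2)⟩| = 6, so |H| is a multiple of lcm(6, 6) = 6 and divides |G| = 24.
Closing under the operation: H = {(0,0), (0,2), (1,0), (1,2), (2,0), (2,2), (3,0), (3,2), (4,0), (4,2), (5,0), (5,2)}, so |H| = 12.

12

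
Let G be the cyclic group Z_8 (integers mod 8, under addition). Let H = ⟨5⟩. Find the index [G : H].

|⟨5⟩| = 8 and |G| = 8.
By Lagrange, [G : H] = |G|/|H| = 8/8 = 1.

1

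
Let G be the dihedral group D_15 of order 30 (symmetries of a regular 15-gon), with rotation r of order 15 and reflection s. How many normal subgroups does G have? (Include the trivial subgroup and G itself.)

G has 28 subgroups. Checking conjugation-invariance by order — order 1: 1/1 normal; order 2: 0/15 normal; order 3: 1/1 normal; order 5: 1/1 normal; order 6: 0/5 normal; order 10: 0/3 normal; order 15: 1/1 normal; order 30: 1/1 normal.
Total normal subgroups: 5.

5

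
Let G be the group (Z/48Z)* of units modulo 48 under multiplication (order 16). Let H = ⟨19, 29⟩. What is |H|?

8

|⟨19⟩| = 4 and |⟨29⟩| = 4, so |H| is a multiple of lcm(4, 4) = 4 and divides |G| = 16.
Closing under the operation: H = {1, 5, 19, 23, 25, 29, 43, 47}, so |H| = 8.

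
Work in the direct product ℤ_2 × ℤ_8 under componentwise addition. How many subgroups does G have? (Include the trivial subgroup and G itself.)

|G| = 16, so by Lagrange every subgroup order divides 16. Divisors: 1, 2, 4, 8, 16.
Subgroups by order — order 1: 1; order 2: 3; order 4: 3; order 8: 3; order 16: 1.
Total: 1 + 3 + 3 + 3 + 1 = 11.

11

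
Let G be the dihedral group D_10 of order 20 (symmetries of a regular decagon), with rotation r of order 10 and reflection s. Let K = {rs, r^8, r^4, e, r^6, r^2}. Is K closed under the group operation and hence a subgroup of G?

|K| = 6 does not divide |G| = 20, so by Lagrange K is not a subgroup.

No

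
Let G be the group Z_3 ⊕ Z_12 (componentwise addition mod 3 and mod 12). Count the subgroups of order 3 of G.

|G| = 36 and 3 | 36, so subgroups of order 3 are possible by Lagrange.
The subgroups of order 3 are: {(0,0), (0,4), (0,8)}; {(0,0), (1,0), (2,0)}; {(0,0), (1,4), (2,8)}; {(0,0), (1,8), (2,4)}.
So G has 4 subgroups of order 3.

4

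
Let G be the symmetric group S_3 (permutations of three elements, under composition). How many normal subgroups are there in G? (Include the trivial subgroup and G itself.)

3

G has 6 subgroups. Checking conjugation-invariance by order — order 1: 1/1 normal; order 2: 0/3 normal; order 3: 1/1 normal; order 6: 1/1 normal.
Total normal subgroups: 3.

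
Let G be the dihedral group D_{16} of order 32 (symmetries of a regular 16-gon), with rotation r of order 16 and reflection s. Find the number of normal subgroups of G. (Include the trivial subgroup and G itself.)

8

G has 36 subgroups. Checking conjugation-invariance by order — order 1: 1/1 normal; order 2: 1/17 normal; order 4: 1/9 normal; order 8: 1/5 normal; order 16: 3/3 normal; order 32: 1/1 normal.
Total normal subgroups: 8.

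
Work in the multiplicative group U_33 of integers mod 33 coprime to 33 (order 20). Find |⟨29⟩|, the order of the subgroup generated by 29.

10

Compute successive powers of 29 mod 33: 29, 16, 2, 25, 32, 4, 17, 31, …; 29^10 ≡ 1 (mod 33).
So |⟨29⟩| = 10.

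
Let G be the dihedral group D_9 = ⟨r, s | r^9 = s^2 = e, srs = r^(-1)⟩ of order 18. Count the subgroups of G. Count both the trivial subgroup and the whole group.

16

|G| = 18, so by Lagrange every subgroup order divides 18. Divisors: 1, 2, 3, 6, 9, 18.
Subgroups by order — order 1: 1; order 2: 9; order 3: 1; order 6: 3; order 9: 1; order 18: 1.
Total: 1 + 9 + 1 + 3 + 1 + 1 = 16.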